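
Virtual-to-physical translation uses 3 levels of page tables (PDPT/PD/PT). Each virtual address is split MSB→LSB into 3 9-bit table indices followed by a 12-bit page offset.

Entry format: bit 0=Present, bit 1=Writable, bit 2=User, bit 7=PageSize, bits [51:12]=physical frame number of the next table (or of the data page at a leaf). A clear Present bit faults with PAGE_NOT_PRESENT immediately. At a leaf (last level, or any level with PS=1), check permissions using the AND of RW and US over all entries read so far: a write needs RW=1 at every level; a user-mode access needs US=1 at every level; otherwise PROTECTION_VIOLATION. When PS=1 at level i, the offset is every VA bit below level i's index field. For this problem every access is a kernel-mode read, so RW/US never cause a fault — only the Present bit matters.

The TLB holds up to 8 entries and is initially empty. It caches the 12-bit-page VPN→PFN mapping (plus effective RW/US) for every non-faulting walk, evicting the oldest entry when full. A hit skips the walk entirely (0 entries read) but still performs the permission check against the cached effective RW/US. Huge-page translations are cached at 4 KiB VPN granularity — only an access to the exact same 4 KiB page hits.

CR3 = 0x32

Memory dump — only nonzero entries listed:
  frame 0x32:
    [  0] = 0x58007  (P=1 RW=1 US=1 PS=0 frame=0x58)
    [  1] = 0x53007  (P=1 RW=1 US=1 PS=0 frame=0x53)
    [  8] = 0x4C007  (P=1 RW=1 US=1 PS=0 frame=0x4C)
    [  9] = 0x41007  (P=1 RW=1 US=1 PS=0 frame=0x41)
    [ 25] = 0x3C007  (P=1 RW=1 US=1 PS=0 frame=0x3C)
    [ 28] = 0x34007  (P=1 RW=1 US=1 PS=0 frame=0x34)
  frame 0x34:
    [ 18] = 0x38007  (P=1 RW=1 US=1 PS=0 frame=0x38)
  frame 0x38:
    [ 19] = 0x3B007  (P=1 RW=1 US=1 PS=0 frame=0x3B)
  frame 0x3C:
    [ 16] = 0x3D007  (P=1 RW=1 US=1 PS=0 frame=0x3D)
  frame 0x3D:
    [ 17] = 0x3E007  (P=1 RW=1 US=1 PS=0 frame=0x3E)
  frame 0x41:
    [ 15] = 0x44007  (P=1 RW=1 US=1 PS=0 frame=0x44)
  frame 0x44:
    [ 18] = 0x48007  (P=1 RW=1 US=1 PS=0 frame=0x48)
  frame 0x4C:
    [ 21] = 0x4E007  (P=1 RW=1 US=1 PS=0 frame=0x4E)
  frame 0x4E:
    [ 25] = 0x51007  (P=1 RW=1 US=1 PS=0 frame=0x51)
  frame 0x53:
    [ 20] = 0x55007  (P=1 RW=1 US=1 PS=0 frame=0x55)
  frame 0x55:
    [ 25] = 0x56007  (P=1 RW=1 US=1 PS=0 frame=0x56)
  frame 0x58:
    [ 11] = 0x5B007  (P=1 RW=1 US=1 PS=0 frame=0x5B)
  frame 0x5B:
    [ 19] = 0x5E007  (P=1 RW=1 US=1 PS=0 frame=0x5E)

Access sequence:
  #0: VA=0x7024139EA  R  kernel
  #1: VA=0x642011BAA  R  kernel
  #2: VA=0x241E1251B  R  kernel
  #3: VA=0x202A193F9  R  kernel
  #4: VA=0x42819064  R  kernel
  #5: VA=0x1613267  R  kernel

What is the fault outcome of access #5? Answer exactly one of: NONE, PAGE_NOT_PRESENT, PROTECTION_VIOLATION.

Walk each access:
#0 VA=0x7024139EA (r,kernel):
  lvl0: tbl 0x32, slot 28 ⇒ 0x34007 (P1/RW1/US1/PS0)
  lvl1: tbl 0x34, slot 18 ⇒ 0x38007 (P1/RW1/US1/PS0)
  lvl2: tbl 0x38, slot 19 ⇒ 0x3B007 (P1/RW1/US1/PS0)
  → PA=0x3B9EA  (3 entries read)
#1 VA=0x642011BAA (r,kernel):
  lvl0: tbl 0x32, slot 25 ⇒ 0x3C007 (P1/RW1/US1/PS0)
  lvl1: tbl 0x3C, slot 16 ⇒ 0x3D007 (P1/RW1/US1/PS0)
  lvl2: tbl 0x3D, slot 17 ⇒ 0x3E007 (P1/RW1/US1/PS0)
  → PA=0x3EBAA  (3 entries read)
#2 VA=0x241E1251B (r,kernel):
  lvl0: tbl 0x32, slot 9 ⇒ 0x41007 (P1/RW1/US1/PS0)
  lvl1: tbl 0x41, slot 15 ⇒ 0x44007 (P1/RW1/US1/PS0)
  lvl2: tbl 0x44, slot 18 ⇒ 0x48007 (P1/RW1/US1/PS0)
  → PA=0x4851B  (3 entries read)
#3 VA=0x202A193F9 (r,kernel):
  lvl0: tbl 0x32, slot 8 ⇒ 0x4C007 (P1/RW1/US1/PS0)
  lvl1: tbl 0x4C, slot 21 ⇒ 0x4E007 (P1/RW1/US1/PS0)
  lvl2: tbl 0x4E, slot 25 ⇒ 0x51007 (P1/RW1/US1/PS0)
  → PA=0x513F9  (3 entries read)
#4 VA=0x42819064 (r,kernel):
  lvl0: tbl 0x32, slot 1 ⇒ 0x53007 (P1/RW1/US1/PS0)
  lvl1: tbl 0x53, slot 20 ⇒ 0x55007 (P1/RW1/US1/PS0)
  lvl2: tbl 0x55, slot 25 ⇒ 0x56007 (P1/RW1/US1/PS0)
  → PA=0x56064  (3 entries read)
#5 VA=0x1613267 (r,kernel):
  lvl0: tbl 0x32, slot 0 ⇒ 0x58007 (P1/RW1/US1/PS0)
  lvl1: tbl 0x58, slot 11 ⇒ 0x5B007 (P1/RW1/US1/PS0)
  lvl2: tbl 0x5B, slot 19 ⇒ 0x5E007 (P1/RW1/US1/PS0)
  → PA=0x5E267  (3 entries read)

Access #5 fault: NONE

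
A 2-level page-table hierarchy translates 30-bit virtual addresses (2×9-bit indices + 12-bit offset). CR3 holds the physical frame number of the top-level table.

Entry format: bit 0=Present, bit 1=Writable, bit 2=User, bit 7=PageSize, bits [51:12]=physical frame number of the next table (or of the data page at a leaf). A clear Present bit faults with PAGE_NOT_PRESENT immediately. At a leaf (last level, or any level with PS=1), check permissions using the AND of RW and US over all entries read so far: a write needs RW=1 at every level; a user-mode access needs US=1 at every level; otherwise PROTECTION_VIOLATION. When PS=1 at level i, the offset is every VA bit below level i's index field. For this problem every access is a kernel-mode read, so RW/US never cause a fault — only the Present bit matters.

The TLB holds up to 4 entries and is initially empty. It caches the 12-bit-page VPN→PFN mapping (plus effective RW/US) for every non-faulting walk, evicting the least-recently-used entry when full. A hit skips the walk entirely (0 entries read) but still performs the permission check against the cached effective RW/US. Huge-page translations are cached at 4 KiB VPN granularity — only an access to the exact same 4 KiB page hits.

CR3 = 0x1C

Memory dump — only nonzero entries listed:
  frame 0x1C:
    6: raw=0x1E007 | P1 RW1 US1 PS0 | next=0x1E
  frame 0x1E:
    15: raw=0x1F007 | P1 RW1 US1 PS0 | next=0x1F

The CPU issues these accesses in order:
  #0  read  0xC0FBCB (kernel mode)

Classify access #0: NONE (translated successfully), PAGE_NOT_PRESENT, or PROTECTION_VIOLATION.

Walk each access:
#0 VA=0xC0FBCB (r,kernel):
  L0 @0x1C[6] → 0x1E007  P=1,RW=1,US=1,PS=0
  L1 @0x1E[15] → 0x1F007  P=1,RW=1,US=1,PS=0
  ✓ 0x1FBCB  — 2 lookups

Access #0 fault: NONE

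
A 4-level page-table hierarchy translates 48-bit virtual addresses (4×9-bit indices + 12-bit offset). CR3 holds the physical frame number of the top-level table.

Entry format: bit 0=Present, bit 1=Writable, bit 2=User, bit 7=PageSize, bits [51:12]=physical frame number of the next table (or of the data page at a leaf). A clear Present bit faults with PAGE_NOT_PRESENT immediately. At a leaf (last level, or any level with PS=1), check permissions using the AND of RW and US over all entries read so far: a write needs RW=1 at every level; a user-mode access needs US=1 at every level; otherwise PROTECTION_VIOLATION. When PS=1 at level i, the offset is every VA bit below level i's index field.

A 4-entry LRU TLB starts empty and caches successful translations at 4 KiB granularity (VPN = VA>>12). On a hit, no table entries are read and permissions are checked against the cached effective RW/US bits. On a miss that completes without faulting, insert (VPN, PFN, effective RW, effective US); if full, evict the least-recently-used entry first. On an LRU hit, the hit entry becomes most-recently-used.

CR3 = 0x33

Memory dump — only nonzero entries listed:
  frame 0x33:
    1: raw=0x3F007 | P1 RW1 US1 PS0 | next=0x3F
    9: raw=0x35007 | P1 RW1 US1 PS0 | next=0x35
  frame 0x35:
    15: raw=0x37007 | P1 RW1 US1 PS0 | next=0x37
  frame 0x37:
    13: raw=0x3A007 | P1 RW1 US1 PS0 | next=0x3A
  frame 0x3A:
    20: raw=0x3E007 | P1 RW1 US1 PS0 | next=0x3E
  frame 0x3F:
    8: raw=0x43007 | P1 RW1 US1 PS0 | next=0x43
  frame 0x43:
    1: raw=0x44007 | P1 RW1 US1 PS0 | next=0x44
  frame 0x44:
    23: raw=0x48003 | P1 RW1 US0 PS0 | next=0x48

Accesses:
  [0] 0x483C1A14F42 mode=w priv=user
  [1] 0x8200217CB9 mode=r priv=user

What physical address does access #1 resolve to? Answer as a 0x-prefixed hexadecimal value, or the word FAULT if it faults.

Per-access translation:
#0 VA=0x483C1A14F42 (w,user):
  lvl0: tbl 0x33, slot 9 ⇒ 0x35007 (P1/RW1/US1/PS0)
  lvl1: tbl 0x35, slot 15 ⇒ 0x37007 (P1/RW1/US1/PS0)
  lvl2: tbl 0x37, slot 13 ⇒ 0x3A007 (P1/RW1/US1/PS0)
  lvl3: tbl 0x3A, slot 20 ⇒ 0x3E007 (P1/RW1/US1/PS0)
  ⇒ phys 0x3EF42  [4 reads]
#1 VA=0x8200217CB9 (r,user):
  lvl0: tbl 0x33, slot 1 ⇒ 0x3F007 (P1/RW1/US1/PS0)
  lvl1: tbl 0x3F, slot 8 ⇒ 0x43007 (P1/RW1/US1/PS0)
  lvl2: tbl 0x43, slot 1 ⇒ 0x44007 (P1/RW1/US1/PS0)
  lvl3: tbl 0x44, slot 23 ⇒ 0x48003 (P1/RW1/US0/PS0)
  ⇒ fault: PROTECTION_VIOLATION  — 4 lookups

Access #1 PA: FAULT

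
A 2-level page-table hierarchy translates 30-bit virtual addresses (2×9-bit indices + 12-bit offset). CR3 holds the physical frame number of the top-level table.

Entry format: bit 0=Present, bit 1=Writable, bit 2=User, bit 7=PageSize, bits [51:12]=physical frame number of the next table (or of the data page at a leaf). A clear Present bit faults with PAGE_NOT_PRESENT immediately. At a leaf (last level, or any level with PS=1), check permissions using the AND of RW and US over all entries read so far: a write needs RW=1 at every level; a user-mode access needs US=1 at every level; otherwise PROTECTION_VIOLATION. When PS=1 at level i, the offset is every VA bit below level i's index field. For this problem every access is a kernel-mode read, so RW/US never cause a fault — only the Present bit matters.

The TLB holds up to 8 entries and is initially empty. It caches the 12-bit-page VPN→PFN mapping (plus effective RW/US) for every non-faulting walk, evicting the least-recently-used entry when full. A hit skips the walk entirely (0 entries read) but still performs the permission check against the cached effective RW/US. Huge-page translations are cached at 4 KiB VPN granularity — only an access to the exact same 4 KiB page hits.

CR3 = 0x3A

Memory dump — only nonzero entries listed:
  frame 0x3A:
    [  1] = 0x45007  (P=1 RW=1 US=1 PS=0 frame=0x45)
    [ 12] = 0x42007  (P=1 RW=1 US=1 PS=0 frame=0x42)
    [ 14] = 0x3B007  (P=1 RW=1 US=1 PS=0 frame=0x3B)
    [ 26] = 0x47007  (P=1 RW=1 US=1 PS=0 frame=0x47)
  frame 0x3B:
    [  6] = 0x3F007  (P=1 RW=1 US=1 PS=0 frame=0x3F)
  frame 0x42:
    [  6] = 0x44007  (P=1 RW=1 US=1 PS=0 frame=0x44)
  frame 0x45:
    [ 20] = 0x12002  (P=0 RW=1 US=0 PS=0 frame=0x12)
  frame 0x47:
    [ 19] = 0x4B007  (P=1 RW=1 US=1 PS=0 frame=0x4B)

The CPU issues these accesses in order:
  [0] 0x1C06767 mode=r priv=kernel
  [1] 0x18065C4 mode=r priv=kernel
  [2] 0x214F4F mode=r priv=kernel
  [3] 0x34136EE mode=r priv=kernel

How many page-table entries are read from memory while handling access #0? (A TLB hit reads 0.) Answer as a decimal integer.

Walk each access:
#0 VA=0x1C06767 (r,kernel):
  lvl0: tbl 0x3A, slot 14 ⇒ 0x3B007 (P1/RW1/US1/PS0)
  lvl1: tbl 0x3B, slot 6 ⇒ 0x3F007 (P1/RW1/US1/PS0)
  ⇒ phys 0x3F767  [2 reads]
#1 VA=0x18065C4 (r,kernel):
  lvl0: tbl 0x3A, slot 12 ⇒ 0x42007 (P1/RW1/US1/PS0)
  lvl1: tbl 0x42, slot 6 ⇒ 0x44007 (P1/RW1/US1/PS0)
  ⇒ phys 0x445C4  [2 reads]
#2 VA=0x214F4F (r,kernel):
  lvl0: tbl 0x3A, slot 1 ⇒ 0x45007 (P1/RW1/US1/PS0)
  lvl1: tbl 0x45, slot 20 ⇒ 0x12002 (P0/RW1/US0/PS0)
  → PAGE_NOT_PRESENT  (2 entries read)
#3 VA=0x34136EE (r,kernel):
  lvl0: tbl 0x3A, slot 26 ⇒ 0x47007 (P1/RW1/US1/PS0)
  lvl1: tbl 0x47, slot 19 ⇒ 0x4B007 (P1/RW1/US1/PS0)
  ⇒ phys 0x4B6EE  [2 reads]

Entries read for #0: 2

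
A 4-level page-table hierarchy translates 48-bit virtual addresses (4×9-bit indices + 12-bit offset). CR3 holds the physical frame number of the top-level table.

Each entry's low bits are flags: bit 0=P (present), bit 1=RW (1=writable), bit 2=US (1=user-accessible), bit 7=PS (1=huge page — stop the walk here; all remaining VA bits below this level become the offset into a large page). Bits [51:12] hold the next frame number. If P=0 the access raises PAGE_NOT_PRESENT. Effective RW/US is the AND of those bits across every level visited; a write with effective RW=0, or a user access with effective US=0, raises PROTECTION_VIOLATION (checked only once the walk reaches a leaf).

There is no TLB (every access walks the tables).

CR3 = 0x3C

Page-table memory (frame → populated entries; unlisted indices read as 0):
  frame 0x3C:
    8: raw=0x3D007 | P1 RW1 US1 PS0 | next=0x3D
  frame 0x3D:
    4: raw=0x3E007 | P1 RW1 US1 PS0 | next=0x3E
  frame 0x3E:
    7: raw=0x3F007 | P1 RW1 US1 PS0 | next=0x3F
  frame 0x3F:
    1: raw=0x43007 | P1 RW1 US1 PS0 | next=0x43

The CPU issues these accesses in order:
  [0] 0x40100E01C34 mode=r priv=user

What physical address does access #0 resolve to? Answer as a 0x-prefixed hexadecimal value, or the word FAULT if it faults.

Walk each access:
#0 VA=0x40100E01C34 (r,user):
  L0: frame=0x3C idx=8 entry=0x3D007 [P=1 RW=1 US=1 PS=0]
  L1: frame=0x3D idx=4 entry=0x3E007 [P=1 RW=1 US=1 PS=0]
  L2: frame=0x3E idx=7 entry=0x3F007 [P=1 RW=1 US=1 PS=0]
  L3: frame=0x3F idx=1 entry=0x43007 [P=1 RW=1 US=1 PS=0]
  ✓ 0x43C34  — 4 lookups

Access #0 PA: 0x43C34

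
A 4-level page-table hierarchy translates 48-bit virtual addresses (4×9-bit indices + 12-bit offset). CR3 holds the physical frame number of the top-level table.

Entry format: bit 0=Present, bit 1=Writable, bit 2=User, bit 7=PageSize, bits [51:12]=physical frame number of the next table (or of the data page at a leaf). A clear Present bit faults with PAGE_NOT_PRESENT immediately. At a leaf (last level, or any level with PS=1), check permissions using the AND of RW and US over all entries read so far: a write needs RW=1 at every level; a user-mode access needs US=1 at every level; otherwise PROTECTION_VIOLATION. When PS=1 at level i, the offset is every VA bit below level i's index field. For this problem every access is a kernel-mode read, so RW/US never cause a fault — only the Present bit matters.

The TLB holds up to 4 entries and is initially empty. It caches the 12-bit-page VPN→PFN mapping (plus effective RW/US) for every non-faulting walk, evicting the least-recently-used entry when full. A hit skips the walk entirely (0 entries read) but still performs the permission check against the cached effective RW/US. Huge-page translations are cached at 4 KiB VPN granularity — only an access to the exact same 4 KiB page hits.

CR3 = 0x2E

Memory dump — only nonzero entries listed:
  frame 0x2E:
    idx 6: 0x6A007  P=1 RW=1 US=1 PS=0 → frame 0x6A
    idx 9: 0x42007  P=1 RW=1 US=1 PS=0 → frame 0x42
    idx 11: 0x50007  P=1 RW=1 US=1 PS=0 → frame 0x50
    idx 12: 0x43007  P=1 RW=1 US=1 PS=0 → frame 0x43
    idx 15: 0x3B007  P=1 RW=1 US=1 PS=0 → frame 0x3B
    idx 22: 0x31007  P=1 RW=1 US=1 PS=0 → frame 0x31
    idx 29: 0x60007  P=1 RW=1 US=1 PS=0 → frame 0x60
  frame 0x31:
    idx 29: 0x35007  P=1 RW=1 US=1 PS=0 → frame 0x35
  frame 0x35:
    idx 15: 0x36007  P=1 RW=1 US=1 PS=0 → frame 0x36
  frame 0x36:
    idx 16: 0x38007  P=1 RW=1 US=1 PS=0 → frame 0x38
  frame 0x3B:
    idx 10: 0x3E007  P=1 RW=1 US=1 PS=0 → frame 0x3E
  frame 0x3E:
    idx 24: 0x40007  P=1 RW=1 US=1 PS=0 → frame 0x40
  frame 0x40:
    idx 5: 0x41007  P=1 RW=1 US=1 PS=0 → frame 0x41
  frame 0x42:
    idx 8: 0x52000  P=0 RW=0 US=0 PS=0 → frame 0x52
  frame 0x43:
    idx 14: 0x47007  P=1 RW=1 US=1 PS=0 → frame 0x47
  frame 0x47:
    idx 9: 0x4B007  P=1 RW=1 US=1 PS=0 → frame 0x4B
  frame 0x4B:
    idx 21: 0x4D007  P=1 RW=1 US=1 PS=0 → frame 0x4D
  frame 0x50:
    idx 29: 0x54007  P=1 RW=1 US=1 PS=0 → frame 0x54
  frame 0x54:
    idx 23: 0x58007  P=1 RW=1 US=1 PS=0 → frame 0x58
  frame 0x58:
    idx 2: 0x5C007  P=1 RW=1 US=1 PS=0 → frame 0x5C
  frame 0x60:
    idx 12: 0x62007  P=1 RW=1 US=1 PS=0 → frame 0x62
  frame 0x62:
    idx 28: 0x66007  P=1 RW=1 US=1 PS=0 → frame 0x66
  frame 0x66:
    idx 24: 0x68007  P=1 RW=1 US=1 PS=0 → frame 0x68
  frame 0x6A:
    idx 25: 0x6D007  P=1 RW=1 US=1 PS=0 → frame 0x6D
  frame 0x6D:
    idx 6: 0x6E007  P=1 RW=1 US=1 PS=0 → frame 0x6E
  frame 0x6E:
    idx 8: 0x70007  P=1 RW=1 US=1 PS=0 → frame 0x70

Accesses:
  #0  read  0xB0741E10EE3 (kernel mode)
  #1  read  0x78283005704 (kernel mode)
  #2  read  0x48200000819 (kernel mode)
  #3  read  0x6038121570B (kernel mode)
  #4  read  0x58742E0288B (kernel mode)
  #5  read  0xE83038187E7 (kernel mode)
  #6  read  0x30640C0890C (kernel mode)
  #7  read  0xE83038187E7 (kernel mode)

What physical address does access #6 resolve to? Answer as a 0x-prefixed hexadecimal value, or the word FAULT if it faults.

Trace:
#0 VA=0xB0741E10EE3 (r,kernel):
  L0 @0x2E[22] → 0x31007  P=1,RW=1,US=1,PS=0
  L1 @0x31[29] → 0x35007  P=1,RW=1,US=1,PS=0
  L2 @0x35[15] → 0x36007  P=1,RW=1,US=1,PS=0
  L3 @0x36[16] → 0x38007  P=1,RW=1,US=1,PS=0
  → PA=0x38EE3  (4 entries read)
#1 VA=0x78283005704 (r,kernel):
  L0 @0x2E[15] → 0x3B007  P=1,RW=1,US=1,PS=0
  L1 @0x3B[10] → 0x3E007  P=1,RW=1,US=1,PS=0
  L2 @0x3E[24] → 0x40007  P=1,RW=1,US=1,PS=0
  L3 @0x40[5] → 0x41007  P=1,RW=1,US=1,PS=0
  → PA=0x41704  (4 entries read)
#2 VA=0x48200000819 (r,kernel):
  L0 @0x2E[9] → 0x42007  P=1,RW=1,US=1,PS=0
  L1 @0x42[8] → 0x52000  P=0,RW=0,US=0,PS=0
  → PAGE_NOT_PRESENT  (2 entries read)
#3 VA=0x6038121570B (r,kernel):
  L0 @0x2E[12] → 0x43007  P=1,RW=1,US=1,PS=0
  L1 @0x43[14] → 0x47007  P=1,RW=1,US=1,PS=0
  L2 @0x47[9] → 0x4B007  P=1,RW=1,US=1,PS=0
  L3 @0x4B[21] → 0x4D007  P=1,RW=1,US=1,PS=0
  → PA=0x4D70B  (4 entries read)
#4 VA=0x58742E0288B (r,kernel):
  L0 @0x2E[11] → 0x50007  P=1,RW=1,US=1,PS=0
  L1 @0x50[29] → 0x54007  P=1,RW=1,US=1,PS=0
  L2 @0x54[23] → 0x58007  P=1,RW=1,US=1,PS=0
  L3 @0x58[2] → 0x5C007  P=1,RW=1,US=1,PS=0
  → PA=0x5C88B  (4 entries read)
#5 VA=0xE83038187E7 (r,kernel):
  L0 @0x2E[29] → 0x60007  P=1,RW=1,US=1,PS=0
  L1 @0x60[12] → 0x62007  P=1,RW=1,US=1,PS=0
  L2 @0x62[28] → 0x66007  P=1,RW=1,US=1,PS=0
  L3 @0x66[24] → 0x68007  P=1,RW=1,US=1,PS=0
  → PA=0x687E7  (4 entries read)
#6 VA=0x30640C0890C (r,kernel):
  L0 @0x2E[6] → 0x6A007  P=1,RW=1,US=1,PS=0
  L1 @0x6A[25] → 0x6D007  P=1,RW=1,US=1,PS=0
  L2 @0x6D[6] → 0x6E007  P=1,RW=1,US=1,PS=0
  L3 @0x6E[8] → 0x70007  P=1,RW=1,US=1,PS=0
  → PA=0x7090C  (4 entries read)
#7 VA=0xE83038187E7 (r,kernel):
  TLB hit vpn=0xE8303818 → PA=0x687E7

Access #6 PA: 0x7090C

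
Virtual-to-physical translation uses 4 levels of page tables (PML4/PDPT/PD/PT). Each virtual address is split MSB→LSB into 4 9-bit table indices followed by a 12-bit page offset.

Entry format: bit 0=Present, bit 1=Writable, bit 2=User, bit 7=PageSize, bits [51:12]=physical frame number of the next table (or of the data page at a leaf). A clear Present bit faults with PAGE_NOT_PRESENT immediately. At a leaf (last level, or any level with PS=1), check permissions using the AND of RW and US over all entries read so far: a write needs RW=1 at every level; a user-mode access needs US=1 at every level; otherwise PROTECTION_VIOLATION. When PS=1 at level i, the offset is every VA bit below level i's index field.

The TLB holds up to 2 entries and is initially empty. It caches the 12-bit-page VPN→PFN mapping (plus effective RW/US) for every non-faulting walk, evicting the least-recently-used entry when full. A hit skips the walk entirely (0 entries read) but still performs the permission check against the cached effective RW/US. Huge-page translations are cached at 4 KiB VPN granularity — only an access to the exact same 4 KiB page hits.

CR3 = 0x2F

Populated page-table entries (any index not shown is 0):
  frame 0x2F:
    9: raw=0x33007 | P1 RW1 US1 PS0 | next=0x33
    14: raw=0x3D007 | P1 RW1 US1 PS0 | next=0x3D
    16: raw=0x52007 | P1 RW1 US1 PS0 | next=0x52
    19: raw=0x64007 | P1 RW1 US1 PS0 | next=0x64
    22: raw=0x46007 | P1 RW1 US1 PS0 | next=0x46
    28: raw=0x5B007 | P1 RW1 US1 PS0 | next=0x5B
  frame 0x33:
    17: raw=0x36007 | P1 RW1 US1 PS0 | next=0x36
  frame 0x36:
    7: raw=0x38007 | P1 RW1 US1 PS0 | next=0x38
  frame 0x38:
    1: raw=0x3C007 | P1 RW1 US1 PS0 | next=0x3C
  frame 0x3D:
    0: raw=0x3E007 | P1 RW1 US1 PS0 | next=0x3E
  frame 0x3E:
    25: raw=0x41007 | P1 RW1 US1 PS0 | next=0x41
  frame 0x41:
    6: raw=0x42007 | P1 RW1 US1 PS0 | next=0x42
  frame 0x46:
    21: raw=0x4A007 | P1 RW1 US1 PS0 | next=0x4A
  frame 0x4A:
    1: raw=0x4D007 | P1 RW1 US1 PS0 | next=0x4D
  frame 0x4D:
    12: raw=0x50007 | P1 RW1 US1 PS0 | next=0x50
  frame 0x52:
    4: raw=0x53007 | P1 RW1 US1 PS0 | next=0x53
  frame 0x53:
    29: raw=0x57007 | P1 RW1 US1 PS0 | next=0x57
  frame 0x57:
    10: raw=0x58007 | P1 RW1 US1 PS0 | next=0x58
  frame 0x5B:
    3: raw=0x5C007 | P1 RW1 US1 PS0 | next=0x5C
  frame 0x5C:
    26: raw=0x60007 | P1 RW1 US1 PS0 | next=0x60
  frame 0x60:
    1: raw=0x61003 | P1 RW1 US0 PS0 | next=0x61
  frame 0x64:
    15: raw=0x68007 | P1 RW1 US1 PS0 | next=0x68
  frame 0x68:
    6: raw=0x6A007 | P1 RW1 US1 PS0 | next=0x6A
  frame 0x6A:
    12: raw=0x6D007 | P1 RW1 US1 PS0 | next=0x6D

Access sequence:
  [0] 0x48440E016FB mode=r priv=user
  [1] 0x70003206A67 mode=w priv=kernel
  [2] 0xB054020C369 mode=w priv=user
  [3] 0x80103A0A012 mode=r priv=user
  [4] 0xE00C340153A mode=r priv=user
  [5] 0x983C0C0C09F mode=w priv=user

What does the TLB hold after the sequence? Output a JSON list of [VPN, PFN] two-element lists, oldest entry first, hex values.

Per-access translation:
#0 VA=0x48440E016FB (r,user):
  L0: frame=0x2F idx=9 entry=0x33007 [P=1 RW=1 US=1 PS=0]
  L1: frame=0x33 idx=17 entry=0x36007 [P=1 RW=1 US=1 PS=0]
  L2: frame=0x36 idx=7 entry=0x38007 [P=1 RW=1 US=1 PS=0]
  L3: frame=0x38 idx=1 entry=0x3C007 [P=1 RW=1 US=1 PS=0]
  ✓ 0x3C6FB  — 4 lookups
#1 VA=0x70003206A67 (w,kernel):
  L0: frame=0x2F idx=14 entry=0x3D007 [P=1 RW=1 US=1 PS=0]
  L1: frame=0x3D idx=0 entry=0x3E007 [P=1 RW=1 US=1 PS=0]
  L2: frame=0x3E idx=25 entry=0x41007 [P=1 RW=1 US=1 PS=0]
  L3: frame=0x41 idx=6 entry=0x42007 [P=1 RW=1 US=1 PS=0]
  ✓ 0x42A67  — 4 lookups
#2 VA=0xB054020C369 (w,user):
  L0: frame=0x2F idx=22 entry=0x46007 [P=1 RW=1 US=1 PS=0]
  L1: frame=0x46 idx=21 entry=0x4A007 [P=1 RW=1 US=1 PS=0]
  L2: frame=0x4A idx=1 entry=0x4D007 [P=1 RW=1 US=1 PS=0]
  L3: frame=0x4D idx=12 entry=0x50007 [P=1 RW=1 US=1 PS=0]
  ✓ 0x50369  — 4 lookups
#3 VA=0x80103A0A012 (r,user):
  L0: frame=0x2F idx=16 entry=0x52007 [P=1 RW=1 US=1 PS=0]
  L1: frame=0x52 idx=4 entry=0x53007 [P=1 RW=1 US=1 PS=0]
  L2: frame=0x53 idx=29 entry=0x57007 [P=1 RW=1 US=1 PS=0]
  L3: frame=0x57 idx=10 entry=0x58007 [P=1 RW=1 US=1 PS=0]
  ✓ 0x58012  — 4 lookups
#4 VA=0xE00C340153A (r,user):
  L0: frame=0x2F idx=28 entry=0x5B007 [P=1 RW=1 US=1 PS=0]
  L1: frame=0x5B idx=3 entry=0x5C007 [P=1 RW=1 US=1 PS=0]
  L2: frame=0x5C idx=26 entry=0x60007 [P=1 RW=1 US=1 PS=0]
  L3: frame=0x60 idx=1 entry=0x61003 [P=1 RW=1 US=0 PS=0]
  ⇒ fault: PROTECTION_VIOLATION  — 4 lookups
#5 VA=0x983C0C0C09F (w,user):
  L0: frame=0x2F idx=19 entry=0x64007 [P=1 RW=1 US=1 PS=0]
  L1: frame=0x64 idx=15 entry=0x68007 [P=1 RW=1 US=1 PS=0]
  L2: frame=0x68 idx=6 entry=0x6A007 [P=1 RW=1 US=1 PS=0]
  L3: frame=0x6A idx=12 entry=0x6D007 [P=1 RW=1 US=1 PS=0]
  ✓ 0x6D09F  — 4 lookups

TLB: [["0x80103A0A", "0x58"], ["0x983C0C0C", "0x6D"]]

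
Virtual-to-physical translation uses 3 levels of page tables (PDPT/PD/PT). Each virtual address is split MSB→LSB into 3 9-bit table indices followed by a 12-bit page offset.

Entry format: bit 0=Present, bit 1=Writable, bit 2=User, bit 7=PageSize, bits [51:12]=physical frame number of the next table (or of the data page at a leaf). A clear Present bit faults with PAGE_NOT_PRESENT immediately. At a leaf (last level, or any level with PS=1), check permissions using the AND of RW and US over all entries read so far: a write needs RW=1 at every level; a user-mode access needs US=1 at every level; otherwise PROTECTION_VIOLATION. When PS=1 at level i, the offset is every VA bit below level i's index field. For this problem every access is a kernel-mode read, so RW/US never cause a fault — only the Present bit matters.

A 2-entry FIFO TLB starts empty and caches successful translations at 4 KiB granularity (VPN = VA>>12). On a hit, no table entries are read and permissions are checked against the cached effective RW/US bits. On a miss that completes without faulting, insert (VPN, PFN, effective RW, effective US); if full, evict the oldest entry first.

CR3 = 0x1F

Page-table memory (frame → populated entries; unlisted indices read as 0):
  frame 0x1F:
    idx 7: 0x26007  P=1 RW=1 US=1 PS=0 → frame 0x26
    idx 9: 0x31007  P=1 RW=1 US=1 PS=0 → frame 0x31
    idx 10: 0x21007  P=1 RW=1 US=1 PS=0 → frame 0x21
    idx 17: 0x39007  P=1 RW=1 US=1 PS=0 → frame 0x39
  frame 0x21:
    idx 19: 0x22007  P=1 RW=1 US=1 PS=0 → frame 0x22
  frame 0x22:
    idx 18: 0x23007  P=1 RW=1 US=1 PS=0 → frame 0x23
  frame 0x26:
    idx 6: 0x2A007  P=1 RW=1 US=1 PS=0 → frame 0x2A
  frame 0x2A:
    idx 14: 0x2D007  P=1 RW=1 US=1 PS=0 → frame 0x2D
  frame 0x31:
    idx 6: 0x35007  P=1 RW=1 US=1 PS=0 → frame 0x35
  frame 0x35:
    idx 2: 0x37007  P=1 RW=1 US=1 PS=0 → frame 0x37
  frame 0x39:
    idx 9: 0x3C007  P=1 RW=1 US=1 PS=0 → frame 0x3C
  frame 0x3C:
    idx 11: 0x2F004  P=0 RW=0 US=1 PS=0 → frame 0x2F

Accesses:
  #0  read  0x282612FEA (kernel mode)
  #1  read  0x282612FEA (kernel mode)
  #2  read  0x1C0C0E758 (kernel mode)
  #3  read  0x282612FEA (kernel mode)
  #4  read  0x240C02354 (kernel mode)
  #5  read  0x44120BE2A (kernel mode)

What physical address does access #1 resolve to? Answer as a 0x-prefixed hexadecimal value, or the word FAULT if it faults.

Trace:
#0 VA=0x282612FEA (r,kernel):
  L0: frame=0x1F idx=10 entry=0x21007 [P=1 RW=1 US=1 PS=0]
  L1: frame=0x21 idx=19 entry=0x22007 [P=1 RW=1 US=1 PS=0]
  L2: frame=0x22 idx=18 entry=0x23007 [P=1 RW=1 US=1 PS=0]
  ✓ 0x23FEA  — 3 lookups
#1 VA=0x282612FEA (r,kernel):
  TLB hit vpn=0x282612 → PA=0x23FEA
#2 VA=0x1C0C0E758 (r,kernel):
  L0: frame=0x1F idx=7 entry=0x26007 [P=1 RW=1 US=1 PS=0]
  L1: frame=0x26 idx=6 entry=0x2A007 [P=1 RW=1 US=1 PS=0]
  L2: frame=0x2A idx=14 entry=0x2D007 [P=1 RW=1 US=1 PS=0]
  ✓ 0x2D758  — 3 lookups
#3 VA=0x282612FEA (r,kernel):
  TLB hit vpn=0x282612 → PA=0x23FEA
#4 VA=0x240C02354 (r,kernel):
  L0: frame=0x1F idx=9 entry=0x31007 [P=1 RW=1 US=1 PS=0]
  L1: frame=0x31 idx=6 entry=0x35007 [P=1 RW=1 US=1 PS=0]
  L2: frame=0x35 idx=2 entry=0x37007 [P=1 RW=1 US=1 PS=0]
  ✓ 0x37354  — 3 lookups
#5 VA=0x44120BE2A (r,kernel):
  L0: frame=0x1F idx=17 entry=0x39007 [P=1 RW=1 US=1 PS=0]
  L1: frame=0x39 idx=9 entry=0x3C007 [P=1 RW=1 US=1 PS=0]
  L2: frame=0x3C idx=11 entry=0x2F004 [P=0 RW=0 US=1 PS=0]
  → PAGE_NOT_PRESENT  (3 entries read)

Access #1 PA: 0x23FEA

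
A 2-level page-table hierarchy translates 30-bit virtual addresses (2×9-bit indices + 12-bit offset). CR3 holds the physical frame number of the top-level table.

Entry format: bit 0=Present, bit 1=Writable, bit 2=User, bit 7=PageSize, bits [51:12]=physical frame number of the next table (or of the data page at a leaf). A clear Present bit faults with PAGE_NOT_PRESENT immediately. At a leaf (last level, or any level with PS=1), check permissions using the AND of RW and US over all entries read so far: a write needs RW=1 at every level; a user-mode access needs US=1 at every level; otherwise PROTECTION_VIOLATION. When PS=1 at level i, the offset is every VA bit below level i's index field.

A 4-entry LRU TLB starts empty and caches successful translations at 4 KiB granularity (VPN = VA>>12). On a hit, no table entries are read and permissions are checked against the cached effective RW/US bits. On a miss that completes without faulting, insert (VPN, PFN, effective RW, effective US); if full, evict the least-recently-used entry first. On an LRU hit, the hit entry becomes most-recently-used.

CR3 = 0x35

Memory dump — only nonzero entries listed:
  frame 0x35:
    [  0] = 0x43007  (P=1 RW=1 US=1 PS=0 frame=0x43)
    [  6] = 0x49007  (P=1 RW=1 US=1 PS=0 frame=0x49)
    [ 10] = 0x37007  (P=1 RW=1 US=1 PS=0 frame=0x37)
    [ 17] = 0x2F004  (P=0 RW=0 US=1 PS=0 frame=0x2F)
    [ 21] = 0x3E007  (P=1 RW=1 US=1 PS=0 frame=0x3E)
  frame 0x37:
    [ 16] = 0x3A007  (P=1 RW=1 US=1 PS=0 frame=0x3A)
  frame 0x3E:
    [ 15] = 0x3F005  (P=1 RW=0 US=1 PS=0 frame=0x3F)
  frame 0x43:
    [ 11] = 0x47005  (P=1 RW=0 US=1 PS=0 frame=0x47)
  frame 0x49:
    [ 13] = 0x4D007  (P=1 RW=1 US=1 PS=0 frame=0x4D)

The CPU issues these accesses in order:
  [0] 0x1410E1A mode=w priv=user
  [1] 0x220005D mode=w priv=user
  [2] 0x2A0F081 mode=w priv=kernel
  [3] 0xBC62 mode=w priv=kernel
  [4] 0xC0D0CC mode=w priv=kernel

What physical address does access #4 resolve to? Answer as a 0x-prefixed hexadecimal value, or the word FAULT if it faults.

Trace:
#0 VA=0x1410E1A (w,user):
  lvl0: tbl 0x35, slot 10 ⇒ 0x37007 (P1/RW1/US1/PS0)
  lvl1: tbl 0x37, slot 16 ⇒ 0x3A007 (P1/RW1/US1/PS0)
  ✓ 0x3AE1A  — 2 lookups
#1 VA=0x220005D (w,user):
  lvl0: tbl 0x35, slot 17 ⇒ 0x2F004 (P0/RW0/US1/PS0)
  ⇒ fault: PAGE_NOT_PRESENT  — 1 lookups
#2 VA=0x2A0F081 (w,kernel):
  lvl0: tbl 0x35, slot 21 ⇒ 0x3E007 (P1/RW1/US1/PS0)
  lvl1: tbl 0x3E, slot 15 ⇒ 0x3F005 (P1/RW0/US1/PS0)
  ⇒ fault: PROTECTION_VIOLATION  — 2 lookups
#3 VA=0xBC62 (w,kernel):
  lvl0: tbl 0x35, slot 0 ⇒ 0x43007 (P1/RW1/US1/PS0)
  lvl1: tbl 0x43, slot 11 ⇒ 0x47005 (P1/RW0/US1/PS0)
  ⇒ fault: PROTECTION_VIOLATION  — 2 lookups
#4 VA=0xC0D0CC (w,kernel):
  lvl0: tbl 0x35, slot 6 ⇒ 0x49007 (P1/RW1/US1/PS0)
  lvl1: tbl 0x49, slot 13 ⇒ 0x4D007 (P1/RW1/US1/PS0)
  ✓ 0x4D0CC  — 2 lookups

Access #4 PA: 0x4D0CC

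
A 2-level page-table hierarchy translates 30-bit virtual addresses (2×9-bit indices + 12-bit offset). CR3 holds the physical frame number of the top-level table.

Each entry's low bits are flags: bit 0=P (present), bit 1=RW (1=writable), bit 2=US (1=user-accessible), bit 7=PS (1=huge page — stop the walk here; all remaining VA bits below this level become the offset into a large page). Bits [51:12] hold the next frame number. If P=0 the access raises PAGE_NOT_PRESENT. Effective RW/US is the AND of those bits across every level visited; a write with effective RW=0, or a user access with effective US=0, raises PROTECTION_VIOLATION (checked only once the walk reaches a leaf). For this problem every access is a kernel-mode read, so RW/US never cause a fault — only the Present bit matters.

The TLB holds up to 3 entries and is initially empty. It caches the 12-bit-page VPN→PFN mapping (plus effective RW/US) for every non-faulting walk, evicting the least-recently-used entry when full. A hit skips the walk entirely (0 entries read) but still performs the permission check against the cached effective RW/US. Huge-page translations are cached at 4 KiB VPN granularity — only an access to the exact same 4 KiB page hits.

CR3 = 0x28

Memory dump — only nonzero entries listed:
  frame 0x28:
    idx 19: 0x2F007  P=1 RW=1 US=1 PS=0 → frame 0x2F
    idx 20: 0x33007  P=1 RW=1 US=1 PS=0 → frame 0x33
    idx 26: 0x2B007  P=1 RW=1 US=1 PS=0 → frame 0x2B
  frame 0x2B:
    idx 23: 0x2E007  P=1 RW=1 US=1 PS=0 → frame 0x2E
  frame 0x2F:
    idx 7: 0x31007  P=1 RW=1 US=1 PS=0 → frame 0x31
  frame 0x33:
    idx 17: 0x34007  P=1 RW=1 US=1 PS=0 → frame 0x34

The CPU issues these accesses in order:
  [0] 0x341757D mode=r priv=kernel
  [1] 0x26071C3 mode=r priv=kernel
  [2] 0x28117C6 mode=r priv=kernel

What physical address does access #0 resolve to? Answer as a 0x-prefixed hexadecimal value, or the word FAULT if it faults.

Walk each access:
#0 VA=0x341757D (r,kernel):
  L0 @0x28[26] → 0x2B007  P=1,RW=1,US=1,PS=0
  L1 @0x2B[23] → 0x2E007  P=1,RW=1,US=1,PS=0
  ⇒ phys 0x2E57D  [2 reads]
#1 VA=0x26071C3 (r,kernel):
  L0 @0x28[19] → 0x2F007  P=1,RW=1,US=1,PS=0
  L1 @0x2F[7] → 0x31007  P=1,RW=1,US=1,PS=0
  ⇒ phys 0x311C3  [2 reads]
#2 VA=0x28117C6 (r,kernel):
  L0 @0x28[20] → 0x33007  P=1,RW=1,US=1,PS=0
  L1 @0x33[17] → 0x34007  P=1,RW=1,US=1,PS=0
  ⇒ phys 0x347C6  [2 reads]

Access #0 PA: 0x2E57D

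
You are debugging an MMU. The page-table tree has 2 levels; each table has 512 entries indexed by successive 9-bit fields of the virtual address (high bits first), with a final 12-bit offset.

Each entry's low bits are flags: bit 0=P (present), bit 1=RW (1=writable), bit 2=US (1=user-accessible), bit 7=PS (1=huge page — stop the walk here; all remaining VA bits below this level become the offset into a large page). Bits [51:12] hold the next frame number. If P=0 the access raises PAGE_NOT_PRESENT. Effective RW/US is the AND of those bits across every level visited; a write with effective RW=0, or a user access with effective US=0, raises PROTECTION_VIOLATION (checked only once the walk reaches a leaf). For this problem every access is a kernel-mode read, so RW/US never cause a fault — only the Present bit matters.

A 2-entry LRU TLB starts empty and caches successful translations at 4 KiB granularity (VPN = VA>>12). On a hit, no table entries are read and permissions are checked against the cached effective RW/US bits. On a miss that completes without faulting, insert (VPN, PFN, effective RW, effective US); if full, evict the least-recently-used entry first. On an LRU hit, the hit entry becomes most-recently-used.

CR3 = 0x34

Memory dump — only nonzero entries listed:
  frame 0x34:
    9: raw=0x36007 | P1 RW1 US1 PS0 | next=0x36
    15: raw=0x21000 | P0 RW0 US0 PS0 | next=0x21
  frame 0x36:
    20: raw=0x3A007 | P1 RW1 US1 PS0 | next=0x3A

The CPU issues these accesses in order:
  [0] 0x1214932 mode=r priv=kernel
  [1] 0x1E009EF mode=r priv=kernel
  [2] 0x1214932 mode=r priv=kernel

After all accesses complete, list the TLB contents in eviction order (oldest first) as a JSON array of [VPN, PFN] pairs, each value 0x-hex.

Trace:
#0 VA=0x1214932 (r,kernel):
  L0 @0x34[9] → 0x36007  P=1,RW=1,US=1,PS=0
  L1 @0x36[20] → 0x3A007  P=1,RW=1,US=1,PS=0
  → PA=0x3A932  (2 entries read)
#1 VA=0x1E009EF (r,kernel):
  L0 @0x34[15] → 0x21000  P=0,RW=0,US=0,PS=0
  → PAGE_NOT_PRESENT  (1 entries read)
#2 VA=0x1214932 (r,kernel):
  TLB hit vpn=0x1214 → PA=0x3A932

TLB: [["0x1214", "0x3A"]]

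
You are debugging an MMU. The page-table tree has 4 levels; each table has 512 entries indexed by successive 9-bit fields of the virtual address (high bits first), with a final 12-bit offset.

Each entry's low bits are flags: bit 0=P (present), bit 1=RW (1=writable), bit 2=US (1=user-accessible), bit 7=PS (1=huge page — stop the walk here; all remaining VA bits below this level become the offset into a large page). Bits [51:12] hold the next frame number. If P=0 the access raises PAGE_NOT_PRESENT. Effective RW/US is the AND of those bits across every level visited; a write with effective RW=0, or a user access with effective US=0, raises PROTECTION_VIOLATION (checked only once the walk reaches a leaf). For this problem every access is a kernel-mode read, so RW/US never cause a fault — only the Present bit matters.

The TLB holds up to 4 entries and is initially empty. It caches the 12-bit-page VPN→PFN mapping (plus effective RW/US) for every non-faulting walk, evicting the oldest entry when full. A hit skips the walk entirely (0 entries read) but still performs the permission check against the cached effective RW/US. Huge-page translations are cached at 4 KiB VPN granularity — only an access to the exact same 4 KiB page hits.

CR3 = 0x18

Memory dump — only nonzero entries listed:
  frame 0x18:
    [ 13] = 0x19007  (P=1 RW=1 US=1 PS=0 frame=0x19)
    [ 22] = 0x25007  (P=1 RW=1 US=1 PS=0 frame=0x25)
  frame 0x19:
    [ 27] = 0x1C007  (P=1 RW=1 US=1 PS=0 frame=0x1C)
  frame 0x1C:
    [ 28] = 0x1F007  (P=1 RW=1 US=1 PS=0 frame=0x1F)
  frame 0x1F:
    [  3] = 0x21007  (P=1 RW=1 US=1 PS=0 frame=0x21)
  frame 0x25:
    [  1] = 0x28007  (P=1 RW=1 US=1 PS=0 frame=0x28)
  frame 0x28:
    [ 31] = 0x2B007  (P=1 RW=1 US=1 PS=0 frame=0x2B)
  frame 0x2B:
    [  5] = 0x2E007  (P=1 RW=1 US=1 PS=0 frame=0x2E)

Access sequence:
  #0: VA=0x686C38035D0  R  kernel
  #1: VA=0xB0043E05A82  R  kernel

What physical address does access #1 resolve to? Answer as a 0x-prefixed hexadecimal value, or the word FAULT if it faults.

Walk each access:
#0 VA=0x686C38035D0 (r,kernel):
  L0 @0x18[13] → 0x19007  P=1,RW=1,US=1,PS=0
  L1 @0x19[27] → 0x1C007  P=1,RW=1,US=1,PS=0
  L2 @0x1C[28] → 0x1F007  P=1,RW=1,US=1,PS=0
  L3 @0x1F[3] → 0x21007  P=1,RW=1,US=1,PS=0
  ✓ 0x215D0  — 4 lookups
#1 VA=0xB0043E05A82 (r,kernel):
  L0 @0x18[22] → 0x25007  P=1,RW=1,US=1,PS=0
  L1 @0x25[1] → 0x28007  P=1,RW=1,US=1,PS=0
  L2 @0x28[31] → 0x2B007  P=1,RW=1,US=1,PS=0
  L3 @0x2B[5] → 0x2E007  P=1,RW=1,US=1,PS=0
  ✓ 0x2EA82  — 4 lookups

Access #1 PA: 0x2EA82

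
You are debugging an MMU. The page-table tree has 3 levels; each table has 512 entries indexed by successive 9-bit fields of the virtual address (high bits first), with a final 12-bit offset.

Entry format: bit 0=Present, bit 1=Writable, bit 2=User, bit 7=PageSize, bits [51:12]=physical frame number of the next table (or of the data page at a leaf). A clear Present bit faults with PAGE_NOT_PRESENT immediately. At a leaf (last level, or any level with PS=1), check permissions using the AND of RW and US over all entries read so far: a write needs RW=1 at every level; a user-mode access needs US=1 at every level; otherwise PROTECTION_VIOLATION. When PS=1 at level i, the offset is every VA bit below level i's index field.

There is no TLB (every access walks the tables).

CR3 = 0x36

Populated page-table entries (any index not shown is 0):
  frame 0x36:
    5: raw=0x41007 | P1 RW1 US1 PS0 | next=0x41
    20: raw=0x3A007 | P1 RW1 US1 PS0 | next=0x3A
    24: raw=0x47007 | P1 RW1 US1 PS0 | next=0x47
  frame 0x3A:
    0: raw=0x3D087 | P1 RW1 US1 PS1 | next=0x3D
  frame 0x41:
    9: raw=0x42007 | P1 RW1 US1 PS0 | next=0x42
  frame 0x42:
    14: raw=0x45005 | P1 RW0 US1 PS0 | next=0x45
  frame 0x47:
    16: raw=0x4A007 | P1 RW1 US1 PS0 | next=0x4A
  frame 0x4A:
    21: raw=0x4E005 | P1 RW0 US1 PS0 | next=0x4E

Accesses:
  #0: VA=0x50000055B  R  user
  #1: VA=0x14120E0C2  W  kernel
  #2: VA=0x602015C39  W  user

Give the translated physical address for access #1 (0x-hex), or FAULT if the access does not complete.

Trace:
#0 VA=0x50000055B (r,user):
  L0: frame=0x36 idx=20 entry=0x3A007 [P=1 RW=1 US=1 PS=0]
  L1: frame=0x3A idx=0 entry=0x3D087 [P=1 RW=1 US=1 PS=1]
  ✓ 0x3D55B (huge @L1)  — 2 lookups
#1 VA=0x14120E0C2 (w,kernel):
  L0: frame=0x36 idx=5 entry=0x41007 [P=1 RW=1 US=1 PS=0]
  L1: frame=0x41 idx=9 entry=0x42007 [P=1 RW=1 US=1 PS=0]
  L2: frame=0x42 idx=14 entry=0x45005 [P=1 RW=0 US=1 PS=0]
  → PROTECTION_VIOLATION  (3 entries read)
#2 VA=0x602015C39 (w,user):
  L0: frame=0x36 idx=24 entry=0x47007 [P=1 RW=1 US=1 PS=0]
  L1: frame=0x47 idx=16 entry=0x4A007 [P=1 RW=1 US=1 PS=0]
  L2: frame=0x4A idx=21 entry=0x4E005 [P=1 RW=0 US=1 PS=0]
  → PROTECTION_VIOLATION  (3 entries read)

Access #1 PA: FAULT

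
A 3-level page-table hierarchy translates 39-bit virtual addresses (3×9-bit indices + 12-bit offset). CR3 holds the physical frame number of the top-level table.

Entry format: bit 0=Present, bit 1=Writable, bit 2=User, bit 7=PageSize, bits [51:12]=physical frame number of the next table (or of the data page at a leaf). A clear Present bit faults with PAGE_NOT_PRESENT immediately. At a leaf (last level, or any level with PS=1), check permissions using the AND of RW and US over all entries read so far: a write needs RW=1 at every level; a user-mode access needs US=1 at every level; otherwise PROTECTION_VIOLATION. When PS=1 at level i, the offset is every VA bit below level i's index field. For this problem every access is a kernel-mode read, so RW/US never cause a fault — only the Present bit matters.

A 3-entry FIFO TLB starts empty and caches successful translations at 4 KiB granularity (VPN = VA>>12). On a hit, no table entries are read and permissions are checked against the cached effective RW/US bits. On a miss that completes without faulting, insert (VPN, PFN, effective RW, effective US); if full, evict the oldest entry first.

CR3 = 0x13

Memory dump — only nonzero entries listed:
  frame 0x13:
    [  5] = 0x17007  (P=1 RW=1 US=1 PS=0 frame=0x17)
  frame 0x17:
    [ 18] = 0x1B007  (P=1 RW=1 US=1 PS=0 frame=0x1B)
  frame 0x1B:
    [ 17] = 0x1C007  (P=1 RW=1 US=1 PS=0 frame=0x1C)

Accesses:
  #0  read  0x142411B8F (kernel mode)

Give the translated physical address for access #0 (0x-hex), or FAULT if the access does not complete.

Walk each access:
#0 VA=0x142411B8F (r,kernel):
  [0] read 0x13 idx=5: raw=0x17007 flags P=1 W=1 U=1 S=0
  [1] read 0x17 idx=18: raw=0x1B007 flags P=1 W=1 U=1 S=0
  [2] read 0x1B idx=17: raw=0x1C007 flags P=1 W=1 U=1 S=0
  → PA=0x1CB8F  (3 entries read)

Access #0 PA: 0x1CB8F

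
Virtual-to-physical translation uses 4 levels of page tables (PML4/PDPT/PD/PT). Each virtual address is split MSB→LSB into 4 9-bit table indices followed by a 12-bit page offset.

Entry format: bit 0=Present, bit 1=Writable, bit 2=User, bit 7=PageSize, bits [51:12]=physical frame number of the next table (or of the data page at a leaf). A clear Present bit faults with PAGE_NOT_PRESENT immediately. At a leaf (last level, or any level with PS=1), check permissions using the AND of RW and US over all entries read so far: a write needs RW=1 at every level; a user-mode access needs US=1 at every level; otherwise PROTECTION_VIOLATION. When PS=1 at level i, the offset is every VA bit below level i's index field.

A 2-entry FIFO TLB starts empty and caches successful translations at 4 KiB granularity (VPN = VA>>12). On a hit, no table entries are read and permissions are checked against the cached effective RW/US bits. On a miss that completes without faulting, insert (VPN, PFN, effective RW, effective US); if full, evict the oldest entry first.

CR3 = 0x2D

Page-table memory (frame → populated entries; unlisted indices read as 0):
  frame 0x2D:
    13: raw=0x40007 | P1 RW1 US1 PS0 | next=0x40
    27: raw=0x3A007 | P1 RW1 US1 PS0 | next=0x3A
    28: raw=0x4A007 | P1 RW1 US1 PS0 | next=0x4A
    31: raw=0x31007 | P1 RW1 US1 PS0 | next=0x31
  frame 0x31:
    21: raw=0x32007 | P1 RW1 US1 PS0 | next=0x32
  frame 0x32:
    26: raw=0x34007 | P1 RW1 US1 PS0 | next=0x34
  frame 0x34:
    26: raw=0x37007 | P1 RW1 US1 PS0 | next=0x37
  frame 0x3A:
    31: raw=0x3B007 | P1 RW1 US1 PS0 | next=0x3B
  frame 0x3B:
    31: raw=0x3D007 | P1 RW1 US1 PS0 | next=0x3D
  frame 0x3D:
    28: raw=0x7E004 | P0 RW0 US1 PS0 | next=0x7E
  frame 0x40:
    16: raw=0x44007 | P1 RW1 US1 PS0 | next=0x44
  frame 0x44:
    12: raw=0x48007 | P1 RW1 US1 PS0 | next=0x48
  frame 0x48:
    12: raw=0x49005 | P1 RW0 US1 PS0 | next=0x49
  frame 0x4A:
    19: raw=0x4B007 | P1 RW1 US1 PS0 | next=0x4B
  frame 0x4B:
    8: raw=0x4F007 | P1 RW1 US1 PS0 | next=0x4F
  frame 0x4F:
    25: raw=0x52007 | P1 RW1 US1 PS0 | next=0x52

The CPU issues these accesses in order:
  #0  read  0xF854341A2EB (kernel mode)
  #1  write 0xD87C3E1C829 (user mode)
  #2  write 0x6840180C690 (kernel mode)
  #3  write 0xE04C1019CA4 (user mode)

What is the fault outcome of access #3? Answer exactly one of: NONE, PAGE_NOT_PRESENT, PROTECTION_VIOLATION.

Per-access translation:
#0 VA=0xF854341A2EB (r,kernel):
  lvl0: tbl 0x2D, slot 31 ⇒ 0x31007 (P1/RW1/US1/PS0)
  lvl1: tbl 0x31, slot 21 ⇒ 0x32007 (P1/RW1/US1/PS0)
  lvl2: tbl 0x32, slot 26 ⇒ 0x34007 (P1/RW1/US1/PS0)
  lvl3: tbl 0x34, slot 26 ⇒ 0x37007 (P1/RW1/US1/PS0)
  ⇒ phys 0x372EB  [4 reads]
#1 VA=0xD87C3E1C829 (w,user):
  lvl0: tbl 0x2D, slot 27 ⇒ 0x3A007 (P1/RW1/US1/PS0)
  lvl1: tbl 0x3A, slot 31 ⇒ 0x3B007 (P1/RW1/US1/PS0)
  lvl2: tbl 0x3B, slot 31 ⇒ 0x3D007 (P1/RW1/US1/PS0)
  lvl3: tbl 0x3D, slot 28 ⇒ 0x7E004 (P0/RW0/US1/PS0)
  ⇒ fault: PAGE_NOT_PRESENT  — 4 lookups
#2 VA=0x6840180C690 (w,kernel):
  lvl0: tbl 0x2D, slot 13 ⇒ 0x40007 (P1/RW1/US1/PS0)
  lvl1: tbl 0x40, slot 16 ⇒ 0x44007 (P1/RW1/US1/PS0)
  lvl2: tbl 0x44, slot 12 ⇒ 0x48007 (P1/RW1/US1/PS0)
  lvl3: tbl 0x48, slot 12 ⇒ 0x49005 (P1/RW0/US1/PS0)
  ⇒ fault: PROTECTION_VIOLATION  — 4 lookups
#3 VA=0xE04C1019CA4 (w,user):
  lvl0: tbl 0x2D, slot 28 ⇒ 0x4A007 (P1/RW1/US1/PS0)
  lvl1: tbl 0x4A, slot 19 ⇒ 0x4B007 (P1/RW1/US1/PS0)
  lvl2: tbl 0x4B, slot 8 ⇒ 0x4F007 (P1/RW1/US1/PS0)
  lvl3: tbl 0x4F, slot 25 ⇒ 0x52007 (P1/RW1/US1/PS0)
  ⇒ phys 0x52CA4  [4 reads]

Access #3 fault: NONE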